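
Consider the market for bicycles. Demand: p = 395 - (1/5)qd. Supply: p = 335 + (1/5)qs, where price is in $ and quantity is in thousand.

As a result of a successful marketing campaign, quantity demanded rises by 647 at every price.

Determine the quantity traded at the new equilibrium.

Before the shock: 1975 - 5p = 5p - 1675 ⇒ 3650 = 10p ⇒ p = 365, q = 150.
The shock moves the curves to qd = 2622 - 5p and qs = 5p - 1675.
Equate the new curves: 2622 - 5p = 5p - 1675, giving 4297 = 10p, p = 429.7, q = 473.5.

473.5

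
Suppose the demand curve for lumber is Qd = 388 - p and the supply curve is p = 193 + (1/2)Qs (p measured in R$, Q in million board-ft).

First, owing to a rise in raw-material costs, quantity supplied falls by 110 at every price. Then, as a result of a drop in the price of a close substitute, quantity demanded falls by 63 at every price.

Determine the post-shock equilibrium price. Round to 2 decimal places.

Initially, 388 - p = 2p - 386, so 774 = 3p and p = 258, Q = 130.
The shock moves the curves to Qd = 325 - p and Qs = 2p - 496.
Equate the new curves: 325 - p = 2p - 496, giving 821 = 3p, p = 821/3 ≈ 273.6667, Q = 154/3 ≈ 51.3333.

273.67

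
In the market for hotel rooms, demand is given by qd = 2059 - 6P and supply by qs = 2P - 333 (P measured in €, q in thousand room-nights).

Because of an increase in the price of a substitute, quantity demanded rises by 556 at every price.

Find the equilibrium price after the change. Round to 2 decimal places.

Before the shock: 2059 - 6P = 2P - 333 ⇒ 2392 = 8P ⇒ P = 299, q = 265.
The shock moves the curves to qd = 2615 - 6P and qs = 2P - 333.
Clearing the new market: 2615 - 6P = 2P - 333, so P = 368.5 and q = 404.

368.50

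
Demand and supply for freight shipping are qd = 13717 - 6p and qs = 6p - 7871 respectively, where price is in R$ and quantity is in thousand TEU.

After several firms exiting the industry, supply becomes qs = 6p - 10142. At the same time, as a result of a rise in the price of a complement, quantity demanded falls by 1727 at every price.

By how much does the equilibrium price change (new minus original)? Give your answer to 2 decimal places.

Solve the original market: 13717 - 6p = 6p - 7871, hence p = 1799 and q = 2923.
With the change applied: demand qd = 11990 - 6p, supply qs = 6p - 10142.
Equate the new curves: 11990 - 6p = 6p - 10142, giving 22132 = 12p, p = 5533/3 ≈ 1844.3333, q = 924.
Δp = 1844.3333 − 1799 = +45.33.

+45.33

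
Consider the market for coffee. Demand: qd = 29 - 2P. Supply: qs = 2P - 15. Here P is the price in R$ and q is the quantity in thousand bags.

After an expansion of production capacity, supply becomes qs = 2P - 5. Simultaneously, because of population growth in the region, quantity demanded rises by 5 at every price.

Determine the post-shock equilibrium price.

Original equilibrium: 29 - 2P = 2P - 15 gives 44 = 4P, so P = 11 and q = 7.
The new curves are qd = 34 - 2P (demand) and qs = 2P - 5 (supply).
Equate the new curves: 34 - 2P = 2P - 5, giving 39 = 4P, P = 9.75, q = 14.5.

9.75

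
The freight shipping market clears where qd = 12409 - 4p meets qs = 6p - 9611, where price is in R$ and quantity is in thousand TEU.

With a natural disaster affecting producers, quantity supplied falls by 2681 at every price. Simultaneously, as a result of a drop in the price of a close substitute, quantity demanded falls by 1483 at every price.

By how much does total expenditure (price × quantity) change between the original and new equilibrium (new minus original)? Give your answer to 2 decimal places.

-4124436.16

Before the shock: 12409 - 4p = 6p - 9611 ⇒ 22020 = 10p ⇒ p = 2202, q = 3601.
After the shift, demand is qd = 10926 - 4p and supply is qs = 6p - 12292.
Equate the new curves: 10926 - 4p = 6p - 12292, giving 23218 = 10p, p = 2321.8, q = 1638.8.
Expenditure moves from 2202×3601 = 7929402 to 2321.8×1638.8 = 3804965.84; change = -4124436.16.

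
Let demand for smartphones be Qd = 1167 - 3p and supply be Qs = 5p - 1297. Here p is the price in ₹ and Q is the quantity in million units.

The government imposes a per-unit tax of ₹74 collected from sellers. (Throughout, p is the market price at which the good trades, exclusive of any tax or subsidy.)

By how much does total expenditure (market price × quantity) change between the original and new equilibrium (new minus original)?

Solve the original market: 1167 - 3p = 5p - 1297, hence p = 308 and Q = 243.
Since sellers keep the price net of the tax, the effective supply curve becomes Qs = 5p - 1667.
Setting them equal: 1167 - 3p = 5p - 1667 → 2834 = 8p, so p = 354.25 and Q = 104.25.
Expenditure moves from 308×243 = 74844 to 354.25×104.25 = 36930.5625; change = -37913.4375.

-37913.4375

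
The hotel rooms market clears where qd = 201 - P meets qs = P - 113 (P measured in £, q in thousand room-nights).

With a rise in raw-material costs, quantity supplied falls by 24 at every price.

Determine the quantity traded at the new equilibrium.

32

Before the shock: 201 - P = P - 113 ⇒ 314 = 2P ⇒ P = 157, q = 44.
The new curves are qd = 201 - P (demand) and qs = P - 137 (supply).
New equilibrium: 201 - P = P - 137 ⇒ 338 = 2P ⇒ P = 169, q = 32.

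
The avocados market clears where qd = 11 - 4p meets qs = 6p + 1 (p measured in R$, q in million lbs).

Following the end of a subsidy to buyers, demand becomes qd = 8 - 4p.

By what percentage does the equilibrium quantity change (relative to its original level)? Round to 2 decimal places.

Before the shock: 11 - 4p = 6p + 1 ⇒ 10 = 10p ⇒ p = 1, q = 7.
With the change applied: demand qd = 8 - 4p, supply qs = 6p + 1.
Equate the new curves: 8 - 4p = 6p + 1, giving 7 = 10p, p = 0.7, q = 5.2.
%Δq = (5.2 − 7) / 7 × 100 = -25.71%.

-25.71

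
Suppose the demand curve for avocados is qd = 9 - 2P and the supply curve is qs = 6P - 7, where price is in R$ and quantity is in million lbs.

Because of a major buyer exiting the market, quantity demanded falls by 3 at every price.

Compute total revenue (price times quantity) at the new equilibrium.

4.46875

Before the shock: 9 - 2P = 6P - 7 ⇒ 16 = 8P ⇒ P = 2, q = 5.
The shock moves the curves to qd = 6 - 2P and qs = 6P - 7.
Equate the new curves: 6 - 2P = 6P - 7, giving 13 = 8P, P = 1.625, q = 2.75.
New expenditure = 1.625 × 2.75 = 4.46875.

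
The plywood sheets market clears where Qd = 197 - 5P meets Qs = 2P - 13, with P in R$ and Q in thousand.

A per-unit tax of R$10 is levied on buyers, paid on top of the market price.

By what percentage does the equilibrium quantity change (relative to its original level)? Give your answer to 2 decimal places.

-30.40

Original equilibrium: 197 - 5P = 2P - 13 gives 210 = 7P, so P = 30 and Q = 47.
Since buyers pay the price plus the tax, the effective demand curve becomes Qd = 147 - 5P.
New equilibrium: 147 - 5P = 2P - 13 ⇒ 160 = 7P ⇒ P = 160/7 ≈ 22.8571, Q = 229/7 ≈ 32.7143.
%ΔQ = (32.7143 − 47) / 47 × 100 = -30.40%.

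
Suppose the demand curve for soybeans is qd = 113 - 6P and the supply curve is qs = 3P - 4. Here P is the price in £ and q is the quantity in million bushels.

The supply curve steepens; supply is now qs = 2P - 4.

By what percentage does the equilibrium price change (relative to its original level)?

+12.5

Before the shock: 113 - 6P = 3P - 4 ⇒ 117 = 9P ⇒ P = 13, q = 35.
After the shift, demand is qd = 113 - 6P and supply is qs = 2P - 4.
Equate the new curves: 113 - 6P = 2P - 4, giving 117 = 8P, P = 14.625, q = 25.25.
%ΔP = (14.625 − 13) / 13 × 100 = +12.5%.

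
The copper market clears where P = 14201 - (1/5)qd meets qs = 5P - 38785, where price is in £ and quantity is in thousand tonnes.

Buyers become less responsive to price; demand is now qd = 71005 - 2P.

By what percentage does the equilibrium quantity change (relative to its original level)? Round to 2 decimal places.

Original equilibrium: 71005 - 5P = 5P - 38785 gives 109790 = 10P, so P = 10979 and q = 16110.
The new curves are qd = 71005 - 2P (demand) and qs = 5P - 38785 (supply).
Equate the new curves: 71005 - 2P = 5P - 38785, giving 109790 = 7P, P = 109790/7 ≈ 15684.2857, q = 277455/7 ≈ 39636.4286.
%Δq = (39636.4286 − 16110) / 16110 × 100 = +146.04%.

+146.04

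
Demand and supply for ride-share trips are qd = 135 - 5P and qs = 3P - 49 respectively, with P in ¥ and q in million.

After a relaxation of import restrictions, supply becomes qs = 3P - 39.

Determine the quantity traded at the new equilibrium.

Initially, 135 - 5P = 3P - 49, so 184 = 8P and P = 23, q = 20.
After the shift, demand is qd = 135 - 5P and supply is qs = 3P - 39.
Clearing the new market: 135 - 5P = 3P - 39, so P = 21.75 and q = 26.25.

26.25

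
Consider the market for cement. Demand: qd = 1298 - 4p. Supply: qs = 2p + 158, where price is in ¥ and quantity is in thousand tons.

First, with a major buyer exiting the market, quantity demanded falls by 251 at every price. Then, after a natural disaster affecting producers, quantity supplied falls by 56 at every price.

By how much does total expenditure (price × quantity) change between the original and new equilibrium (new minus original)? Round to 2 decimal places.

-36542.50

Initially, 1298 - 4p = 2p + 158, so 1140 = 6p and p = 190, q = 538.
The new curves are qd = 1047 - 4p (demand) and qs = 2p + 102 (supply).
Clearing the new market: 1047 - 4p = 2p + 102, so p = 157.5 and q = 417.
Expenditure moves from 190×538 = 102220 to 157.5×417 = 65677.5; change = -36542.50.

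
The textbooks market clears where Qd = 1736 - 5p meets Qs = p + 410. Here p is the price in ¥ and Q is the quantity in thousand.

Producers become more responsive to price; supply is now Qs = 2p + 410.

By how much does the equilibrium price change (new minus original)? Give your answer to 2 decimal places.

-31.57

Original equilibrium: 1736 - 5p = p + 410 gives 1326 = 6p, so p = 221 and Q = 631.
After the shift, demand is Qd = 1736 - 5p and supply is Qs = 2p + 410.
Clearing the new market: 1736 - 5p = 2p + 410, so p = 1326/7 ≈ 189.4286 and Q = 5522/7 ≈ 788.8571.
Δp = 189.4286 − 221 = -31.57.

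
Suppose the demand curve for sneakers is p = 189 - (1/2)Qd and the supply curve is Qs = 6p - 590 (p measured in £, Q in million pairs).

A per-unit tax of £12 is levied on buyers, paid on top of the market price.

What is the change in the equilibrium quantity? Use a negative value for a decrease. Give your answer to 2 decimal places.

-18.00

Original equilibrium: 378 - 2p = 6p - 590 gives 968 = 8p, so p = 121 and Q = 136.
Since buyers pay the price plus the tax, the effective demand curve becomes Qd = 354 - 2p.
Clearing the new market: 354 - 2p = 6p - 590, so p = 118 and Q = 118.
ΔQ = 118 − 136 = -18.00.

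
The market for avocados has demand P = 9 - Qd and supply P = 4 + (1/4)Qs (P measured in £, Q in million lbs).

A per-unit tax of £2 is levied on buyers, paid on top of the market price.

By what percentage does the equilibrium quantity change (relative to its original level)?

-40

Initially, 9 - P = 4P - 16, so 25 = 5P and P = 5, Q = 4.
Since buyers pay the price plus the tax, the effective demand curve becomes Qd = 7 - P.
Equate the new curves: 7 - P = 4P - 16, giving 23 = 5P, P = 4.6, Q = 2.4.
%ΔQ = (2.4 − 4) / 4 × 100 = -40%.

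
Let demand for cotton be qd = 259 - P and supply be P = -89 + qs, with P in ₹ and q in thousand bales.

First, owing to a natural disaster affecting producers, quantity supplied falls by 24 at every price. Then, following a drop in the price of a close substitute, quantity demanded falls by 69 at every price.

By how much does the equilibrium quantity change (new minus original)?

Original equilibrium: 259 - P = P + 89 gives 170 = 2P, so P = 85 and q = 174.
The shock moves the curves to qd = 190 - P and qs = P + 65.
Equate the new curves: 190 - P = P + 65, giving 125 = 2P, P = 62.5, q = 127.5.
Δq = 127.5 − 174 = -46.5.

-46.5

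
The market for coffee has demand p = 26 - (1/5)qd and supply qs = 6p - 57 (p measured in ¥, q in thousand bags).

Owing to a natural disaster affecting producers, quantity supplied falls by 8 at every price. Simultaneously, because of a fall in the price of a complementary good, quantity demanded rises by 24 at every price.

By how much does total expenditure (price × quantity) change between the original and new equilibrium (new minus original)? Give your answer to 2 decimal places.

Before the shock: 130 - 5p = 6p - 57 ⇒ 187 = 11p ⇒ p = 17, q = 45.
The new curves are qd = 154 - 5p (demand) and qs = 6p - 65 (supply).
Setting them equal: 154 - 5p = 6p - 65 → 219 = 11p, so p = 219/11 ≈ 19.9091 and q = 599/11 ≈ 54.4545.
Expenditure moves from 17×45 = 765 to 19.9091×54.4545 = 1084.1405; change = +319.14.

+319.14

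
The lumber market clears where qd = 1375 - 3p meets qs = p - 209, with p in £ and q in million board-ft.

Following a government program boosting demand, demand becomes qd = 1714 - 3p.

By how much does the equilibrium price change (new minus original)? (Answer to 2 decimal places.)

Solve the original market: 1375 - 3p = p - 209, hence p = 396 and q = 187.
With the change applied: demand qd = 1714 - 3p, supply qs = p - 209.
Clearing the new market: 1714 - 3p = p - 209, so p = 480.75 and q = 271.75.
Δp = 480.75 − 396 = +84.75.

+84.75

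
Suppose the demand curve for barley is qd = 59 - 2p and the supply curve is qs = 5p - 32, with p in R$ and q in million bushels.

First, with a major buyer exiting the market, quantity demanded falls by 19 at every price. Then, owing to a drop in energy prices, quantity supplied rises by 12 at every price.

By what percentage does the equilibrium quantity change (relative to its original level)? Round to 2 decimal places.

Original equilibrium: 59 - 2p = 5p - 32 gives 91 = 7p, so p = 13 and q = 33.
The new curves are qd = 40 - 2p (demand) and qs = 5p - 20 (supply).
Equate the new curves: 40 - 2p = 5p - 20, giving 60 = 7p, p = 60/7 ≈ 8.5714, q = 160/7 ≈ 22.8571.
%Δq = (22.8571 − 33) / 33 × 100 = -30.74%.

-30.74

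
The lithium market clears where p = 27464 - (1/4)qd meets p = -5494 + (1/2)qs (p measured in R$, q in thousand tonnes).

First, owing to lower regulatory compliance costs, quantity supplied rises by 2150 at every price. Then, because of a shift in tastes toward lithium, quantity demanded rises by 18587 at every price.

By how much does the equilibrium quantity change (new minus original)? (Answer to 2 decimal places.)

Original equilibrium: 109856 - 4p = 2p + 10988 gives 98868 = 6p, so p = 16478 and q = 43944.
The shock moves the curves to qd = 128443 - 4p and qs = 2p + 13138.
New equilibrium: 128443 - 4p = 2p + 13138 ⇒ 115305 = 6p ⇒ p = 19217.5, q = 51573.
Δq = 51573 − 43944 = +7629.00.

+7629.00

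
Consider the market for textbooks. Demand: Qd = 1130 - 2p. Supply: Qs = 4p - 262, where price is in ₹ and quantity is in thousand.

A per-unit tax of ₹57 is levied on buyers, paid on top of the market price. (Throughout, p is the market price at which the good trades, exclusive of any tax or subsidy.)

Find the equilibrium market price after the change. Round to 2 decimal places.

Before the shock: 1130 - 2p = 4p - 262 ⇒ 1392 = 6p ⇒ p = 232, Q = 666.
Since buyers pay the price plus the tax, the effective demand curve becomes Qd = 1016 - 2p.
New equilibrium: 1016 - 2p = 4p - 262 ⇒ 1278 = 6p ⇒ p = 213, Q = 590.

213.00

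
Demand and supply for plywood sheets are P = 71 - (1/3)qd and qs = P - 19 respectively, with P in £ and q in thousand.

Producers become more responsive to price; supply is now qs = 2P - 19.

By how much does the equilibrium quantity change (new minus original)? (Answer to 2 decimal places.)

Original equilibrium: 213 - 3P = P - 19 gives 232 = 4P, so P = 58 and q = 39.
The new curves are qd = 213 - 3P (demand) and qs = 2P - 19 (supply).
Equate the new curves: 213 - 3P = 2P - 19, giving 232 = 5P, P = 46.4, q = 73.8.
Δq = 73.8 − 39 = +34.80.

+34.80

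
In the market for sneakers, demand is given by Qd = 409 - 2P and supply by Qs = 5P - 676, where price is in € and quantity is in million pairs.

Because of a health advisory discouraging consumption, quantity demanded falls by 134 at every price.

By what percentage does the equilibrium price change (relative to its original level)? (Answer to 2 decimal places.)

Solve the original market: 409 - 2P = 5P - 676, hence P = 155 and Q = 99.
The shock moves the curves to Qd = 275 - 2P and Qs = 5P - 676.
Clearing the new market: 275 - 2P = 5P - 676, so P = 951/7 ≈ 135.8571 and Q = 23/7 ≈ 3.2857.
%ΔP = (135.8571 − 155) / 155 × 100 = -12.35%.

-12.35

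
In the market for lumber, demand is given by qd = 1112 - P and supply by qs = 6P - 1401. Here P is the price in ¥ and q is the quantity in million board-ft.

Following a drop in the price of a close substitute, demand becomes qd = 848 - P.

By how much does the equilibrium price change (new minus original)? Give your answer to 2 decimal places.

-37.71

Solve the original market: 1112 - P = 6P - 1401, hence P = 359 and q = 753.
The new curves are qd = 848 - P (demand) and qs = 6P - 1401 (supply).
Equate the new curves: 848 - P = 6P - 1401, giving 2249 = 7P, P = 2249/7 ≈ 321.2857, q = 3687/7 ≈ 526.7143.
ΔP = 321.2857 − 359 = -37.71.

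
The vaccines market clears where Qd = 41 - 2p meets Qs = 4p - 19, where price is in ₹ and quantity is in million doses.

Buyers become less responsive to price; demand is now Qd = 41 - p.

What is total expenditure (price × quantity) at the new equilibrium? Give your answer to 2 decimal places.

Initially, 41 - 2p = 4p - 19, so 60 = 6p and p = 10, Q = 21.
After the shift, demand is Qd = 41 - p and supply is Qs = 4p - 19.
Setting them equal: 41 - p = 4p - 19 → 60 = 5p, so p = 12 and Q = 29.
New expenditure = 12 × 29 = 348.00.

348.00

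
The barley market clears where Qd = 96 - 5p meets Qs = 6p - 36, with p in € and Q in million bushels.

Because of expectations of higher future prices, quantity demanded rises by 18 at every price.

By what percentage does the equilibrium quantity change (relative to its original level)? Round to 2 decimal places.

+27.27

Initially, 96 - 5p = 6p - 36, so 132 = 11p and p = 12, Q = 36.
The shock moves the curves to Qd = 114 - 5p and Qs = 6p - 36.
New equilibrium: 114 - 5p = 6p - 36 ⇒ 150 = 11p ⇒ p = 150/11 ≈ 13.6364, Q = 504/11 ≈ 45.8182.
%ΔQ = (45.8182 − 36) / 36 × 100 = +27.27%.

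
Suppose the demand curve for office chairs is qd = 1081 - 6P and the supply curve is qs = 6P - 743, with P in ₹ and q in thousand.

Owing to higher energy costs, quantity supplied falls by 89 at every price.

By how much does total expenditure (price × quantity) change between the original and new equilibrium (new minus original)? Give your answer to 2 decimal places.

-5840.63

Before the shock: 1081 - 6P = 6P - 743 ⇒ 1824 = 12P ⇒ P = 152, q = 169.
After the shift, demand is qd = 1081 - 6P and supply is qs = 6P - 832.
Equate the new curves: 1081 - 6P = 6P - 832, giving 1913 = 12P, P = 1913/12 ≈ 159.4167, q = 124.5.
Expenditure moves from 152×169 = 25688 to 159.4167×124.5 = 19847.375; change = -5840.63.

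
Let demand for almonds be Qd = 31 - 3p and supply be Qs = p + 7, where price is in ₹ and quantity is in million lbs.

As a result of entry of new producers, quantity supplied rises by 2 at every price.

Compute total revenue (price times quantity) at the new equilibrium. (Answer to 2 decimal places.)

79.75

Original equilibrium: 31 - 3p = p + 7 gives 24 = 4p, so p = 6 and Q = 13.
The shock moves the curves to Qd = 31 - 3p and Qs = p + 9.
Equate the new curves: 31 - 3p = p + 9, giving 22 = 4p, p = 5.5, Q = 14.5.
New expenditure = 5.5 × 14.5 = 79.75.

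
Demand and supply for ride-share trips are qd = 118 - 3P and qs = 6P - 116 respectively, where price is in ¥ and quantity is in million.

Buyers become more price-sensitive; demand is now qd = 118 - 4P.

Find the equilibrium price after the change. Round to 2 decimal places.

Before the shock: 118 - 3P = 6P - 116 ⇒ 234 = 9P ⇒ P = 26, q = 40.
The shock moves the curves to qd = 118 - 4P and qs = 6P - 116.
New equilibrium: 118 - 4P = 6P - 116 ⇒ 234 = 10P ⇒ P = 23.4, q = 24.4.

23.40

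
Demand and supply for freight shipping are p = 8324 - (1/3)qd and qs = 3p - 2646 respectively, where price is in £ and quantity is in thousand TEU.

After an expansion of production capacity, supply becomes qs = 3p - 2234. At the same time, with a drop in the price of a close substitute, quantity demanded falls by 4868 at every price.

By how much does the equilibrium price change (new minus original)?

-880

Before the shock: 24972 - 3p = 3p - 2646 ⇒ 27618 = 6p ⇒ p = 4603, q = 11163.
With the change applied: demand qd = 20104 - 3p, supply qs = 3p - 2234.
Equate the new curves: 20104 - 3p = 3p - 2234, giving 22338 = 6p, p = 3723, q = 8935.
Δp = 3723 − 4603 = -880.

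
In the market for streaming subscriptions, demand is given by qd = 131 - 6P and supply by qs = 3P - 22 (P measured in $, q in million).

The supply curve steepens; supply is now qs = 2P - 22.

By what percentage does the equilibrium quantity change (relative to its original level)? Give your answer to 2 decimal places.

-43.97

Solve the original market: 131 - 6P = 3P - 22, hence P = 17 and q = 29.
The shock moves the curves to qd = 131 - 6P and qs = 2P - 22.
Clearing the new market: 131 - 6P = 2P - 22, so P = 19.125 and q = 16.25.
%Δq = (16.25 − 29) / 29 × 100 = -43.97%.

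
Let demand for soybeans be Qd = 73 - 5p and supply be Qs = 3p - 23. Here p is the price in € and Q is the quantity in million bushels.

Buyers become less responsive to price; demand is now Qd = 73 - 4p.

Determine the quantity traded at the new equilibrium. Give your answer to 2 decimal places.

18.14

Initially, 73 - 5p = 3p - 23, so 96 = 8p and p = 12, Q = 13.
The shock moves the curves to Qd = 73 - 4p and Qs = 3p - 23.
New equilibrium: 73 - 4p = 3p - 23 ⇒ 96 = 7p ⇒ p = 96/7 ≈ 13.7143, Q = 127/7 ≈ 18.1429.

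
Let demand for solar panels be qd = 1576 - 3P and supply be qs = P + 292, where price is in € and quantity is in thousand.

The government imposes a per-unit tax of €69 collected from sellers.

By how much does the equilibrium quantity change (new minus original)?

Solve the original market: 1576 - 3P = P + 292, hence P = 321 and q = 613.
Since sellers keep the price net of the tax, the effective supply curve becomes qs = P + 223.
Clearing the new market: 1576 - 3P = P + 223, so P = 338.25 and q = 561.25.
Δq = 561.25 − 613 = -51.75.

-51.75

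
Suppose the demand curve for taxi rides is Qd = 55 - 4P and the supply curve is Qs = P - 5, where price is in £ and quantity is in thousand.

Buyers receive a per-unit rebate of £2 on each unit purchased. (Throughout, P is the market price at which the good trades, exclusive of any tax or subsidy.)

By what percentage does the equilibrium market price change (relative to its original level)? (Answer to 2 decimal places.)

Initially, 55 - 4P = P - 5, so 60 = 5P and P = 12, Q = 7.
Since buyers' out-of-pocket price is the market price minus the rebate, the effective demand curve becomes Qd = 63 - 4P.
Setting them equal: 63 - 4P = P - 5 → 68 = 5P, so P = 13.6 and Q = 8.6.
%ΔP = (13.6 − 12) / 12 × 100 = +13.33%.

+13.33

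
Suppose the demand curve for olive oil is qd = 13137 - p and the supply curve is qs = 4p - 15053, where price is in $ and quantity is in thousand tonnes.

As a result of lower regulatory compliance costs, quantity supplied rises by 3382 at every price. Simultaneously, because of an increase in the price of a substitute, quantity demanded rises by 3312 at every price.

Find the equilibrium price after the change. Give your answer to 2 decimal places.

Before the shock: 13137 - p = 4p - 15053 ⇒ 28190 = 5p ⇒ p = 5638, q = 7499.
After the shift, demand is qd = 16449 - p and supply is qs = 4p - 11671.
Equate the new curves: 16449 - p = 4p - 11671, giving 28120 = 5p, p = 5624, q = 10825.

5624.00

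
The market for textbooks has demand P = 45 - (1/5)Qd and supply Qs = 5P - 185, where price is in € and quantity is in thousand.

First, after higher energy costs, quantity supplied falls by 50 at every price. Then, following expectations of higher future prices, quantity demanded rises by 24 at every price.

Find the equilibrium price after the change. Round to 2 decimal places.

Before the shock: 225 - 5P = 5P - 185 ⇒ 410 = 10P ⇒ P = 41, Q = 20.
The new curves are Qd = 249 - 5P (demand) and Qs = 5P - 235 (supply).
New equilibrium: 249 - 5P = 5P - 235 ⇒ 484 = 10P ⇒ P = 48.4, Q = 7.

48.40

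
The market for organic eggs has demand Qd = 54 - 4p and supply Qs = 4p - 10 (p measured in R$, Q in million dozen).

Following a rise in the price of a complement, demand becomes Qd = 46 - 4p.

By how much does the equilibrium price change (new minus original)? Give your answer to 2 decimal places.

Original equilibrium: 54 - 4p = 4p - 10 gives 64 = 8p, so p = 8 and Q = 22.
With the change applied: demand Qd = 46 - 4p, supply Qs = 4p - 10.
Equate the new curves: 46 - 4p = 4p - 10, giving 56 = 8p, p = 7, Q = 18.
Δp = 7 − 8 = -1.00.

-1.00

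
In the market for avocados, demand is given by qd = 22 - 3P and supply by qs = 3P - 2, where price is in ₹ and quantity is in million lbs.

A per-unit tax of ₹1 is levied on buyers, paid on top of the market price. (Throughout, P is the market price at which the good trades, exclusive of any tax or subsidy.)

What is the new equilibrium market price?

Original equilibrium: 22 - 3P = 3P - 2 gives 24 = 6P, so P = 4 and q = 10.
Since buyers pay the price plus the tax, the effective demand curve becomes qd = 19 - 3P.
New equilibrium: 19 - 3P = 3P - 2 ⇒ 21 = 6P ⇒ P = 3.5, q = 8.5.

3.5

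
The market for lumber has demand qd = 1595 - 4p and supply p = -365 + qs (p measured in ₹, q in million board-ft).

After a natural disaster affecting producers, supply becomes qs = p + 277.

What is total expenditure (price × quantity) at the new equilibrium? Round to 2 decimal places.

Before the shock: 1595 - 4p = p + 365 ⇒ 1230 = 5p ⇒ p = 246, q = 611.
The shock moves the curves to qd = 1595 - 4p and qs = p + 277.
Clearing the new market: 1595 - 4p = p + 277, so p = 263.6 and q = 540.6.
New expenditure = 263.6 × 540.6 = 142502.16.

142502.16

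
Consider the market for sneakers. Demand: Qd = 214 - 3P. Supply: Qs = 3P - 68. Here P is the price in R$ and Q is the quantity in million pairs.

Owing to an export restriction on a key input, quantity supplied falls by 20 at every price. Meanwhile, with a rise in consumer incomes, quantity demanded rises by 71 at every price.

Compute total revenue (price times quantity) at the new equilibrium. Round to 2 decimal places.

6123.42

Before the shock: 214 - 3P = 3P - 68 ⇒ 282 = 6P ⇒ P = 47, Q = 73.
After the shift, demand is Qd = 285 - 3P and supply is Qs = 3P - 88.
Setting them equal: 285 - 3P = 3P - 88 → 373 = 6P, so P = 373/6 ≈ 62.1667 and Q = 98.5.
New expenditure = 62.1667 × 98.5 = 6123.42.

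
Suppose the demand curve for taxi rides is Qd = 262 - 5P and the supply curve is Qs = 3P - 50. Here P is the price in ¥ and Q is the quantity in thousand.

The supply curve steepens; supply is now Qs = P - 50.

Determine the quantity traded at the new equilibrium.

2

Solve the original market: 262 - 5P = 3P - 50, hence P = 39 and Q = 67.
The shock moves the curves to Qd = 262 - 5P and Qs = P - 50.
Equate the new curves: 262 - 5P = P - 50, giving 312 = 6P, P = 52, Q = 2.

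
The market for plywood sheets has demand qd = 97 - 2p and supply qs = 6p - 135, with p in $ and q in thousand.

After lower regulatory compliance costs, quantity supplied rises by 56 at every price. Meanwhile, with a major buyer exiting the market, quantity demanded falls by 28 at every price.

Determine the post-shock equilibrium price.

18.5

Original equilibrium: 97 - 2p = 6p - 135 gives 232 = 8p, so p = 29 and q = 39.
The shock moves the curves to qd = 69 - 2p and qs = 6p - 79.
Equate the new curves: 69 - 2p = 6p - 79, giving 148 = 8p, p = 18.5, q = 32.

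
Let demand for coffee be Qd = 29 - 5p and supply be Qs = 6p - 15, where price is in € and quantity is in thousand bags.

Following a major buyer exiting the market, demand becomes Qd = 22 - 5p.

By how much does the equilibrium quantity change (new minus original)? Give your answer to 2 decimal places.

Original equilibrium: 29 - 5p = 6p - 15 gives 44 = 11p, so p = 4 and Q = 9.
The new curves are Qd = 22 - 5p (demand) and Qs = 6p - 15 (supply).
Equate the new curves: 22 - 5p = 6p - 15, giving 37 = 11p, p = 37/11 ≈ 3.3636, Q = 57/11 ≈ 5.1818.
ΔQ = 5.1818 − 9 = -3.82.

-3.82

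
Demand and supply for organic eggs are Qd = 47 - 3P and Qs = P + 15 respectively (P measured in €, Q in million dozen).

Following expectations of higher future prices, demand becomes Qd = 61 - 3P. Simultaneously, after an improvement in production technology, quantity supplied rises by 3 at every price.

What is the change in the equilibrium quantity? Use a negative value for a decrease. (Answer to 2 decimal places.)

+5.75

Solve the original market: 47 - 3P = P + 15, hence P = 8 and Q = 23.
The new curves are Qd = 61 - 3P (demand) and Qs = P + 18 (supply).
Clearing the new market: 61 - 3P = P + 18, so P = 10.75 and Q = 28.75.
ΔQ = 28.75 − 23 = +5.75.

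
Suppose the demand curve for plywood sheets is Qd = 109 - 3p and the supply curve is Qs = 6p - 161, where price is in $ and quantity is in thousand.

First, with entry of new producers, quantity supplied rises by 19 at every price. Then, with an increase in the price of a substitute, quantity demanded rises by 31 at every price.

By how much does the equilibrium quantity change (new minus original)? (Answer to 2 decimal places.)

+27.00

Before the shock: 109 - 3p = 6p - 161 ⇒ 270 = 9p ⇒ p = 30, Q = 19.
The shock moves the curves to Qd = 140 - 3p and Qs = 6p - 142.
Setting them equal: 140 - 3p = 6p - 142 → 282 = 9p, so p = 94/3 ≈ 31.3333 and Q = 46.
ΔQ = 46 − 19 = +27.00.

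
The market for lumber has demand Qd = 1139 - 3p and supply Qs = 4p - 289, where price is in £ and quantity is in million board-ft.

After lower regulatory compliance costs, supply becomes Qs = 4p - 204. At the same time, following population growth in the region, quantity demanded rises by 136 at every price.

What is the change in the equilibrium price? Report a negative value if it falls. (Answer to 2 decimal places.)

Solve the original market: 1139 - 3p = 4p - 289, hence p = 204 and Q = 527.
The new curves are Qd = 1275 - 3p (demand) and Qs = 4p - 204 (supply).
Setting them equal: 1275 - 3p = 4p - 204 → 1479 = 7p, so p = 1479/7 ≈ 211.2857 and Q = 4488/7 ≈ 641.1429.
Δp = 211.2857 − 204 = +7.29.

+7.29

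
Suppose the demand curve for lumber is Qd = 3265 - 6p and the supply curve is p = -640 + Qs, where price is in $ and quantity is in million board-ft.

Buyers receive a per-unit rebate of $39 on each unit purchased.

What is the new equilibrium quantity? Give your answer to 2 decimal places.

1048.43

Solve the original market: 3265 - 6p = p + 640, hence p = 375 and Q = 1015.
Since buyers' out-of-pocket price is the market price minus the rebate, the effective demand curve becomes Qd = 3499 - 6p.
Equate the new curves: 3499 - 6p = p + 640, giving 2859 = 7p, p = 2859/7 ≈ 408.4286, Q = 7339/7 ≈ 1048.4286.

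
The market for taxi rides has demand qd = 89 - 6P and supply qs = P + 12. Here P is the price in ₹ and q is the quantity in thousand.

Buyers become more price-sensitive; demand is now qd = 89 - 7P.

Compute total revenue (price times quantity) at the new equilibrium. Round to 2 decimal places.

208.14

Before the shock: 89 - 6P = P + 12 ⇒ 77 = 7P ⇒ P = 11, q = 23.
After the shift, demand is qd = 89 - 7P and supply is qs = P + 12.
New equilibrium: 89 - 7P = P + 12 ⇒ 77 = 8P ⇒ P = 9.625, q = 21.625.
New expenditure = 9.625 × 21.625 = 208.14.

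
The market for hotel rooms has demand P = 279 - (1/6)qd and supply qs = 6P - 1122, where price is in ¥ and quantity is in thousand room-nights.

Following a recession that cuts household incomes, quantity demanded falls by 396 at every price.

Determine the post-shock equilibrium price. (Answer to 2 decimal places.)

Before the shock: 1674 - 6P = 6P - 1122 ⇒ 2796 = 12P ⇒ P = 233, q = 276.
After the shift, demand is qd = 1278 - 6P and supply is qs = 6P - 1122.
New equilibrium: 1278 - 6P = 6P - 1122 ⇒ 2400 = 12P ⇒ P = 200, q = 78.

200.00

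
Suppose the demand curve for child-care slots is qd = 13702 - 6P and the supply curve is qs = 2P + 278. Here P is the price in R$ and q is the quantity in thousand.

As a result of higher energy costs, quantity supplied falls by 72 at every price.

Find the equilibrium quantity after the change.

Initially, 13702 - 6P = 2P + 278, so 13424 = 8P and P = 1678, q = 3634.
The new curves are qd = 13702 - 6P (demand) and qs = 2P + 206 (supply).
Clearing the new market: 13702 - 6P = 2P + 206, so P = 1687 and q = 3580.

3580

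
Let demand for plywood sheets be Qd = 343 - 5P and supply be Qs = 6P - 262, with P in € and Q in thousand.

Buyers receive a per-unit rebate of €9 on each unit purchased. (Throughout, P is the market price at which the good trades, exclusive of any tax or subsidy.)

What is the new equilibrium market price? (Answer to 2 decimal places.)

Before the shock: 343 - 5P = 6P - 262 ⇒ 605 = 11P ⇒ P = 55, Q = 68.
Since buyers' out-of-pocket price is the market price minus the rebate, the effective demand curve becomes Qd = 388 - 5P.
New equilibrium: 388 - 5P = 6P - 262 ⇒ 650 = 11P ⇒ P = 650/11 ≈ 59.0909, Q = 1018/11 ≈ 92.5455.

59.09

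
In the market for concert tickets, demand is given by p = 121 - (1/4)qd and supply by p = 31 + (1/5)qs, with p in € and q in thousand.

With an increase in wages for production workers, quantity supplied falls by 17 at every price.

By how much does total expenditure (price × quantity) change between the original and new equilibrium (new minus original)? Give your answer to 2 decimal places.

-172.94

Original equilibrium: 484 - 4p = 5p - 155 gives 639 = 9p, so p = 71 and q = 200.
With the change applied: demand qd = 484 - 4p, supply qs = 5p - 172.
New equilibrium: 484 - 4p = 5p - 172 ⇒ 656 = 9p ⇒ p = 656/9 ≈ 72.8889, q = 1732/9 ≈ 192.4444.
Expenditure moves from 71×200 = 14200 to 72.8889×192.4444 = 14027.0617; change = -172.94.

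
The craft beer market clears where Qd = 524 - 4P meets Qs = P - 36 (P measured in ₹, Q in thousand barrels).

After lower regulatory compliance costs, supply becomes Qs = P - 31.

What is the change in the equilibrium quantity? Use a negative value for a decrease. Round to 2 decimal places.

+4.00

Solve the original market: 524 - 4P = P - 36, hence P = 112 and Q = 76.
After the shift, demand is Qd = 524 - 4P and supply is Qs = P - 31.
Clearing the new market: 524 - 4P = P - 31, so P = 111 and Q = 80.
ΔQ = 80 − 76 = +4.00.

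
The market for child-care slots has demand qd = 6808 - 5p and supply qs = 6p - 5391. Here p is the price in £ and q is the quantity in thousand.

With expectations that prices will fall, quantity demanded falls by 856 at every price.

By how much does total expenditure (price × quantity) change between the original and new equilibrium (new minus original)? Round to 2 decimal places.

-579752.53

Original equilibrium: 6808 - 5p = 6p - 5391 gives 12199 = 11p, so p = 1109 and q = 1263.
The new curves are qd = 5952 - 5p (demand) and qs = 6p - 5391 (supply).
Setting them equal: 5952 - 5p = 6p - 5391 → 11343 = 11p, so p = 11343/11 ≈ 1031.1818 and q = 8757/11 ≈ 796.0909.
Expenditure moves from 1109×1263 = 1400667 to 1031.1818×796.0909 = 820914.4711; change = -579752.53.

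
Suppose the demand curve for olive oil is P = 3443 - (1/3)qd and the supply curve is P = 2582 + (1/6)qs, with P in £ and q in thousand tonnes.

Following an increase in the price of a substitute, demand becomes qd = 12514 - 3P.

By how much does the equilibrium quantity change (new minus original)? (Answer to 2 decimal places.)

Solve the original market: 10329 - 3P = 6P - 15492, hence P = 2869 and q = 1722.
The new curves are qd = 12514 - 3P (demand) and qs = 6P - 15492 (supply).
Equate the new curves: 12514 - 3P = 6P - 15492, giving 28006 = 9P, P = 28006/9 ≈ 3111.7778, q = 9536/3 ≈ 3178.6667.
Δq = 3178.6667 − 1722 = +1456.67.

+1456.67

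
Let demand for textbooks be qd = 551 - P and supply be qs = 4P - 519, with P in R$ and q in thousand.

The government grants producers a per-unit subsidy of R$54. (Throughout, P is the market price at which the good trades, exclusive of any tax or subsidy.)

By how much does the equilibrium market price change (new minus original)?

-43.2

Initially, 551 - P = 4P - 519, so 1070 = 5P and P = 214, q = 337.
Since sellers receive the price plus the subsidy, the effective supply curve becomes qs = 4P - 303.
Setting them equal: 551 - P = 4P - 303 → 854 = 5P, so P = 170.8 and q = 380.2.
ΔP = 170.8 − 214 = -43.2.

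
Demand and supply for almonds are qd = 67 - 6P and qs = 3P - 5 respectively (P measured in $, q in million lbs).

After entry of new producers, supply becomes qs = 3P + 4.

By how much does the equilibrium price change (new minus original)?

-1

Solve the original market: 67 - 6P = 3P - 5, hence P = 8 and q = 19.
The shock moves the curves to qd = 67 - 6P and qs = 3P + 4.
Equate the new curves: 67 - 6P = 3P + 4, giving 63 = 9P, P = 7, q = 25.
ΔP = 7 − 8 = -1.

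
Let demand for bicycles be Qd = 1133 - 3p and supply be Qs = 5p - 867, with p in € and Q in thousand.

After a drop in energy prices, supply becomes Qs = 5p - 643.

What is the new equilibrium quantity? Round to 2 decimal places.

Initially, 1133 - 3p = 5p - 867, so 2000 = 8p and p = 250, Q = 383.
The shock moves the curves to Qd = 1133 - 3p and Qs = 5p - 643.
New equilibrium: 1133 - 3p = 5p - 643 ⇒ 1776 = 8p ⇒ p = 222, Q = 467.

467.00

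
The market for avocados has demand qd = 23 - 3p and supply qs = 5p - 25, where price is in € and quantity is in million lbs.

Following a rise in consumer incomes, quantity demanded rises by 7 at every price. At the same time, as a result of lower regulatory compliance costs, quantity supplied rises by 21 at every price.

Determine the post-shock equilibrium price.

4.25

Solve the original market: 23 - 3p = 5p - 25, hence p = 6 and q = 5.
After the shift, demand is qd = 30 - 3p and supply is qs = 5p - 4.
Setting them equal: 30 - 3p = 5p - 4 → 34 = 8p, so p = 4.25 and q = 17.25.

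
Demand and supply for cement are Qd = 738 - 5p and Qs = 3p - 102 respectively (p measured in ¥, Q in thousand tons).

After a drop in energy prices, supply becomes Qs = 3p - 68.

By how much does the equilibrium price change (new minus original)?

-4.25

Initially, 738 - 5p = 3p - 102, so 840 = 8p and p = 105, Q = 213.
With the change applied: demand Qd = 738 - 5p, supply Qs = 3p - 68.
Equate the new curves: 738 - 5p = 3p - 68, giving 806 = 8p, p = 100.75, Q = 234.25.
Δp = 100.75 − 105 = -4.25.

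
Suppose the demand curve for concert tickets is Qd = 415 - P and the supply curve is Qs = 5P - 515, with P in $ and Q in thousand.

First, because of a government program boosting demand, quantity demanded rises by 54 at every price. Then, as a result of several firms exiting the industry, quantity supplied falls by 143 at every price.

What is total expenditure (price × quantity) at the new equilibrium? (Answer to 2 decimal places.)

52812.47

Solve the original market: 415 - P = 5P - 515, hence P = 155 and Q = 260.
The new curves are Qd = 469 - P (demand) and Qs = 5P - 658 (supply).
Setting them equal: 469 - P = 5P - 658 → 1127 = 6P, so P = 1127/6 ≈ 187.8333 and Q = 1687/6 ≈ 281.1667.
New expenditure = 187.8333 × 281.1667 = 52812.47.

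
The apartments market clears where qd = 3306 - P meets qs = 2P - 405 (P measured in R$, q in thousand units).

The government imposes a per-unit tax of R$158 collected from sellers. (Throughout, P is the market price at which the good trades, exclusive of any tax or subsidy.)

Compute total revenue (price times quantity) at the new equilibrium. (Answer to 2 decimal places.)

Solve the original market: 3306 - P = 2P - 405, hence P = 1237 and q = 2069.
Since sellers keep the price net of the tax, the effective supply curve becomes qs = 2P - 721.
Setting them equal: 3306 - P = 2P - 721 → 4027 = 3P, so P = 4027/3 ≈ 1342.3333 and q = 5891/3 ≈ 1963.6667.
New expenditure = 1342.3333 × 1963.6667 = 2635895.22.

2635895.22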